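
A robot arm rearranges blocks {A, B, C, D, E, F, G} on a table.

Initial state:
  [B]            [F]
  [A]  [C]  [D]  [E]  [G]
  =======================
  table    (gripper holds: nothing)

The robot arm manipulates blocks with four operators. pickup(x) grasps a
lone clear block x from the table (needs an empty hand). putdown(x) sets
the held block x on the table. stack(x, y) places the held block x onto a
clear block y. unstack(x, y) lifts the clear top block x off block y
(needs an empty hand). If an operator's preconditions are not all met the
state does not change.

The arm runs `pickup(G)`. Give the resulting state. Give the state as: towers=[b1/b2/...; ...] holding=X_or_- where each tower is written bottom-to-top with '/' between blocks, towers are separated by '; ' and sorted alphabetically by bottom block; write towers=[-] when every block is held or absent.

before: towers=[A/B; C; D; E/F; G] holding=-
pre[pickup(G)]: clear(G) yes, ontable(G) yes, handempty yes
all met → apply pickup(G)
after:  towers=[A/B; C; D; E/F] holding=G

towers=[A/B; C; D; E/F] holding=G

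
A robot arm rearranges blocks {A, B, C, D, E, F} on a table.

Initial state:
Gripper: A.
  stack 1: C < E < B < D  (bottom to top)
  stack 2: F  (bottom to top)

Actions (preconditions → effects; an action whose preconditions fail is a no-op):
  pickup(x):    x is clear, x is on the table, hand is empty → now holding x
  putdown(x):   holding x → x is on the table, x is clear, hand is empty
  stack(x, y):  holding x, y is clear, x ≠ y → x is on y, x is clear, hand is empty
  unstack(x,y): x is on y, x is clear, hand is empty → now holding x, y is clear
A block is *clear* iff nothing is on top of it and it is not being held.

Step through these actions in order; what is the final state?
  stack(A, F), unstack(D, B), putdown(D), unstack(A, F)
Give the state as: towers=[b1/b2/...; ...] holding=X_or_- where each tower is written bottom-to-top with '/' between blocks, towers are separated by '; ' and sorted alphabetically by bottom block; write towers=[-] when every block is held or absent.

step 1 (stack(A, F)): towers=[C/E/B/D; F/A] holding=-
step 2 (unstack(D, B)): towers=[C/E/B; F/A] holding=D
step 3 (putdown(D)): towers=[C/E/B; D; F/A] holding=-
step 4 (unstack(A, F)): towers=[C/E/B; D; F] holding=A

towers=[C/E/B; D; F] holding=A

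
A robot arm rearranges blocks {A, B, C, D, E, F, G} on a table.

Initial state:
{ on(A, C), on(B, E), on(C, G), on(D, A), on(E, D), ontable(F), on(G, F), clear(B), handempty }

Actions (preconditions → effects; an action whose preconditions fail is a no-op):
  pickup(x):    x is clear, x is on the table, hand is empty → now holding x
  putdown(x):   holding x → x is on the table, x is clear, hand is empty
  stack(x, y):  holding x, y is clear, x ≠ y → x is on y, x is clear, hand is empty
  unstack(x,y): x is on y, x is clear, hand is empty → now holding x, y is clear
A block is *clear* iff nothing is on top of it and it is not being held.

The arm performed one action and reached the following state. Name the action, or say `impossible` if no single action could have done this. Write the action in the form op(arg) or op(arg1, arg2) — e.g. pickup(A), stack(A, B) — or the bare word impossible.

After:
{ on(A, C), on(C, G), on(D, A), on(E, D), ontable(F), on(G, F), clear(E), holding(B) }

target: towers=[F/G/C/A/D/E] holding=B
     unstack(B, E) → towers=[F/G/C/A/D/E] holding=B  ← match

unstack(B, E)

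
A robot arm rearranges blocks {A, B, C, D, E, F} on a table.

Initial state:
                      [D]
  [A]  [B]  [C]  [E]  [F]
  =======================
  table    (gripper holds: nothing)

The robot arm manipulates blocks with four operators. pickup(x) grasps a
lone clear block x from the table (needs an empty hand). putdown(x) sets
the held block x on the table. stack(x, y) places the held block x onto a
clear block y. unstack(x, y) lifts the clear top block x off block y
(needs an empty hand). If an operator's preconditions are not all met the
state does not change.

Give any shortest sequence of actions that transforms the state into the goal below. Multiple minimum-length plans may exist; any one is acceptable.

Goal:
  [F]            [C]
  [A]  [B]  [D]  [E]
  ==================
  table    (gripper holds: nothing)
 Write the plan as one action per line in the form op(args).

step 1 (unstack(D, F)): towers=[A; B; C; E; F] holding=D
step 2 (putdown(D)): towers=[A; B; C; D; E; F] holding=-
step 3 (pickup(F)): towers=[A; B; C; D; E] holding=F
step 4 (stack(F, A)): towers=[A/F; B; C; D; E] holding=-
step 5 (pickup(C)): towers=[A/F; B; D; E] holding=C
step 6 (stack(C, E)): towers=[A/F; B; D; E/C] holding=-
goal check: towers=[A/F; B; D; E/C] holding=- — reached (length 6, optimal by BFS)

unstack(D, F)
putdown(D)
pickup(F)
stack(F, A)
pickup(C)
stack(C, E)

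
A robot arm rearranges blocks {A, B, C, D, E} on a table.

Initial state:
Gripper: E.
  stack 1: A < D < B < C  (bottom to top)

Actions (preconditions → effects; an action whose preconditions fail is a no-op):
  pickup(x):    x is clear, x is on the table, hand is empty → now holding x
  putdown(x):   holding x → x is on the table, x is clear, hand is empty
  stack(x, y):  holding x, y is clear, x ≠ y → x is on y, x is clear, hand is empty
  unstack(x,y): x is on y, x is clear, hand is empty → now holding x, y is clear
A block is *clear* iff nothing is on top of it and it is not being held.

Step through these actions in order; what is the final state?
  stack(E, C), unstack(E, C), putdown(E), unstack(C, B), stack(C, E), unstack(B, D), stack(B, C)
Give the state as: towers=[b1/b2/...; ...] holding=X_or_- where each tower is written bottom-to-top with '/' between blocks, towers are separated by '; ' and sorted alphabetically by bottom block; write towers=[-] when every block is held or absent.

towers=[A/D; E/C/B] holding=-

step 1 (stack(E, C)): towers=[A/D/B/C/E] holding=-
step 2 (unstack(E, C)): towers=[A/D/B/C] holding=E
step 3 (putdown(E)): towers=[A/D/B/C; E] holding=-
step 4 (unstack(C, B)): towers=[A/D/B; E] holding=C
step 5 (stack(C, E)): towers=[A/D/B; E/C] holding=-
step 6 (unstack(B, D)): towers=[A/D; E/C] holding=B
step 7 (stack(B, C)): towers=[A/D; E/C/B] holding=-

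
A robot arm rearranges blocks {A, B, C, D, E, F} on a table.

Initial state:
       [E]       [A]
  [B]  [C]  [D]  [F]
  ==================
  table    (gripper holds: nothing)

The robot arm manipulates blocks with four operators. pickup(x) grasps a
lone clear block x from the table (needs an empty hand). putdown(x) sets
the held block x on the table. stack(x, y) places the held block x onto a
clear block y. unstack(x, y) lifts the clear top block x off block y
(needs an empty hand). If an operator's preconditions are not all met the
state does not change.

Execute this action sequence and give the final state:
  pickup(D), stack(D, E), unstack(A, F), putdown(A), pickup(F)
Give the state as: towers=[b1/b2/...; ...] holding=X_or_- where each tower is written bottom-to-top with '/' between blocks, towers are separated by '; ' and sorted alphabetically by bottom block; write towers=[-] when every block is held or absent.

towers=[A; B; C/E/D] holding=F

step 1 (pickup(D)): towers=[B; C/E; F/A] holding=D
step 2 (stack(D, E)): towers=[B; C/E/D; F/A] holding=-
step 3 (unstack(A, F)): towers=[B; C/E/D; F] holding=A
step 4 (putdown(A)): towers=[A; B; C/E/D; F] holding=-
step 5 (pickup(F)): towers=[A; B; C/E/D] holding=F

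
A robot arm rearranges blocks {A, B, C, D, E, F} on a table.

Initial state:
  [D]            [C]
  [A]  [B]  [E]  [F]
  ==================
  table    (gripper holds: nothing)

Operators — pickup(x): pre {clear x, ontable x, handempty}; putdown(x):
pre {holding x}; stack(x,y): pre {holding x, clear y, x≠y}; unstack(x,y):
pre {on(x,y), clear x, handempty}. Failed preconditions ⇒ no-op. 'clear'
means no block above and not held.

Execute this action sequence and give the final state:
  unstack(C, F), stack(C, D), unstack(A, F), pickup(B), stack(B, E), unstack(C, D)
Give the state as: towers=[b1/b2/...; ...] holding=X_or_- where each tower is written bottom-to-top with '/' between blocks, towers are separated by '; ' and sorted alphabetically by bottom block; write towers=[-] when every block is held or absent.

step 1 (unstack(C, F)): towers=[A/D; B; E; F] holding=C
step 2 (stack(C, D)): towers=[A/D/C; B; E; F] holding=-
step 3 (unstack(A, F)) [no-op]: towers=[A/D/C; B; E; F] holding=-
step 4 (pickup(B)): towers=[A/D/C; E; F] holding=B
step 5 (stack(B, E)): towers=[A/D/C; E/B; F] holding=-
step 6 (unstack(C, D)): towers=[A/D; E/B; F] holding=C

towers=[A/D; E/B; F] holding=C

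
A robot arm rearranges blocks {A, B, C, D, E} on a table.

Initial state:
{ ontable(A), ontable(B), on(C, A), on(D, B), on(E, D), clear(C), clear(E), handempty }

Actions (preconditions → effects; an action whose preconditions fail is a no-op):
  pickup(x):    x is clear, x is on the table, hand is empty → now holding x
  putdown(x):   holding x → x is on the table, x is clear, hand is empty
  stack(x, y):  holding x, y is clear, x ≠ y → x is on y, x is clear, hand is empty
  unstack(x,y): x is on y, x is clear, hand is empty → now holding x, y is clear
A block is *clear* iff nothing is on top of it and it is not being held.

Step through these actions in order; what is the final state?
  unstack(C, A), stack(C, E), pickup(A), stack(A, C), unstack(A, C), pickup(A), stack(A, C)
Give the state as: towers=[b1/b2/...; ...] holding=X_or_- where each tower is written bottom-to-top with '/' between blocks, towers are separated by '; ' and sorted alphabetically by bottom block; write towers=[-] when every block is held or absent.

towers=[B/D/E/C/A] holding=-

step 1 (unstack(C, A)): towers=[A; B/D/E] holding=C
step 2 (stack(C, E)): towers=[A; B/D/E/C] holding=-
step 3 (pickup(A)): towers=[B/D/E/C] holding=A
step 4 (stack(A, C)): towers=[B/D/E/C/A] holding=-
step 5 (unstack(A, C)): towers=[B/D/E/C] holding=A
step 6 (pickup(A)) [no-op]: towers=[B/D/E/C] holding=A
step 7 (stack(A, C)): towers=[B/D/E/C/A] holding=-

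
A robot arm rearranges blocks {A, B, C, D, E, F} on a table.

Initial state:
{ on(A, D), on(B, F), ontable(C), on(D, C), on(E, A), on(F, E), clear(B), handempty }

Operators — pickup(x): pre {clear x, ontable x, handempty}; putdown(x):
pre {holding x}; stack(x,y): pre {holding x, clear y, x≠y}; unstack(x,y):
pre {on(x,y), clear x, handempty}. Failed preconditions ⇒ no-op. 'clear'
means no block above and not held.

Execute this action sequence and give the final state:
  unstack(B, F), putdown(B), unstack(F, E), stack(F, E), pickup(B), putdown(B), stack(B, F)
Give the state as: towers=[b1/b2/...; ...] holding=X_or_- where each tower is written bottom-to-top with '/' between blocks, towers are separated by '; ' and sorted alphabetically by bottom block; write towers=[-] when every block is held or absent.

towers=[B; C/D/A/E/F] holding=-

step 1 (unstack(B, F)): towers=[C/D/A/E/F] holding=B
step 2 (putdown(B)): towers=[B; C/D/A/E/F] holding=-
step 3 (unstack(F, E)): towers=[B; C/D/A/E] holding=F
step 4 (stack(F, E)): towers=[B; C/D/A/E/F] holding=-
step 5 (pickup(B)): towers=[C/D/A/E/F] holding=B
step 6 (putdown(B)): towers=[B; C/D/A/E/F] holding=-
step 7 (stack(B, F)) [no-op]: towers=[B; C/D/A/E/F] holding=-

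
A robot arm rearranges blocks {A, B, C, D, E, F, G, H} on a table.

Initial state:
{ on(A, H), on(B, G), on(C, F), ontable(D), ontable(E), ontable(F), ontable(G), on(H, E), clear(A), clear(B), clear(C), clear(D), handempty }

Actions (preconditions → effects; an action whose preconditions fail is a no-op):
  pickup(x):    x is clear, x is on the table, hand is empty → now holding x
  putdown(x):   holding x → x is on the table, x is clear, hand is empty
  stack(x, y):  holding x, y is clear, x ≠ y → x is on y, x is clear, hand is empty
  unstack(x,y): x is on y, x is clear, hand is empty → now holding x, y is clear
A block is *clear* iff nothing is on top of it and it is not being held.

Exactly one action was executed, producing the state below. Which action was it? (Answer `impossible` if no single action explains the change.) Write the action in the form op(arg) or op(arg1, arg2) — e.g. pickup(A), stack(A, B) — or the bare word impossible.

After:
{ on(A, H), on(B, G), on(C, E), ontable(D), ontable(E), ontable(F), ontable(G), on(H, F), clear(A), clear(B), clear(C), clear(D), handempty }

impossible

target: towers=[D; E/C; F/H/A; G/B] holding=-
     unstack(A, H) → towers=[D; E/H; F/C; G/B] holding=A
     unstack(B, G) → towers=[D; E/H/A; F/C; G] holding=B
         pickup(D) → towers=[E/H/A; F/C; G/B] holding=D
     unstack(C, F) → towers=[D; E/H/A; F; G/B] holding=C
none of the 4 applicable actions match → impossible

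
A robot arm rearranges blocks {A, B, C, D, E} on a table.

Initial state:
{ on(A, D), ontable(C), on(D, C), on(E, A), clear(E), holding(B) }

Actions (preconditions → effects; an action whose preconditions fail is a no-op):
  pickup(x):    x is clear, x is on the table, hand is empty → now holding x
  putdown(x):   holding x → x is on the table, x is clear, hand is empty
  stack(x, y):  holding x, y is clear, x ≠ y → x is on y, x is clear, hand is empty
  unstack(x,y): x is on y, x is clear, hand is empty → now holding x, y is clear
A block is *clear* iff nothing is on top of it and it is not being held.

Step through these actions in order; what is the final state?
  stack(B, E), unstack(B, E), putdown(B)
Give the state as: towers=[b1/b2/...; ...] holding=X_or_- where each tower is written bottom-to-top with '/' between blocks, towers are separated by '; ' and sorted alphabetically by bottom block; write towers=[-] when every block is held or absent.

towers=[B; C/D/A/E] holding=-

step 1 (stack(B, E)): towers=[C/D/A/E/B] holding=-
step 2 (unstack(B, E)): towers=[C/D/A/E] holding=B
step 3 (putdown(B)): towers=[B; C/D/A/E] holding=-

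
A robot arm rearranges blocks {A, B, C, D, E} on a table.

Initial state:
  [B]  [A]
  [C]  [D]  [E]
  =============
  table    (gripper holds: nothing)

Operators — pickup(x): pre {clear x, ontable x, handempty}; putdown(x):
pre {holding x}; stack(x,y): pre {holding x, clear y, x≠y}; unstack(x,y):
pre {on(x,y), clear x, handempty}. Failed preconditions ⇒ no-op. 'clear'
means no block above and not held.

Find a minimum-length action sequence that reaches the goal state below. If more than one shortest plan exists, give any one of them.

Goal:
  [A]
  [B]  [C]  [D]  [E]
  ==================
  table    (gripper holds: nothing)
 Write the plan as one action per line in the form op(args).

step 1 (unstack(B, C)): towers=[C; D/A; E] holding=B
step 2 (putdown(B)): towers=[B; C; D/A; E] holding=-
step 3 (unstack(A, D)): towers=[B; C; D; E] holding=A
step 4 (stack(A, B)): towers=[B/A; C; D; E] holding=-
goal check: towers=[B/A; C; D; E] holding=- — reached (length 4, optimal by BFS)

unstack(B, C)
putdown(B)
unstack(A, D)
stack(A, B)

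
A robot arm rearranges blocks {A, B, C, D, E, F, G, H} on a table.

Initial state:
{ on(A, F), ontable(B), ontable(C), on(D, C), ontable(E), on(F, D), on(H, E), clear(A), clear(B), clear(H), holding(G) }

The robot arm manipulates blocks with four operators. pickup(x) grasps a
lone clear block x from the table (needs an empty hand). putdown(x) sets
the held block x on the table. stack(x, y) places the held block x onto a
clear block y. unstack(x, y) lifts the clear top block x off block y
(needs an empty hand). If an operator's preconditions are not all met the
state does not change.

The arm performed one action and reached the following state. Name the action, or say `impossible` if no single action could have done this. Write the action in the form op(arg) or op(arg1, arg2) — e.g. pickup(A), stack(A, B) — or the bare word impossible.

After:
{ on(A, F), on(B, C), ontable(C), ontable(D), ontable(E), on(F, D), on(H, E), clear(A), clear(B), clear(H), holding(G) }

impossible

target: towers=[C/B; D/F/A; E/H] holding=G
        putdown(G) → towers=[B; C/D/F/A; E/H; G] holding=-
       stack(G, A) → towers=[B; C/D/F/A/G; E/H] holding=-
       stack(G, H) → towers=[B; C/D/F/A; E/H/G] holding=-
       stack(G, B) → towers=[B/G; C/D/F/A; E/H] holding=-
none of the 4 applicable actions match → impossible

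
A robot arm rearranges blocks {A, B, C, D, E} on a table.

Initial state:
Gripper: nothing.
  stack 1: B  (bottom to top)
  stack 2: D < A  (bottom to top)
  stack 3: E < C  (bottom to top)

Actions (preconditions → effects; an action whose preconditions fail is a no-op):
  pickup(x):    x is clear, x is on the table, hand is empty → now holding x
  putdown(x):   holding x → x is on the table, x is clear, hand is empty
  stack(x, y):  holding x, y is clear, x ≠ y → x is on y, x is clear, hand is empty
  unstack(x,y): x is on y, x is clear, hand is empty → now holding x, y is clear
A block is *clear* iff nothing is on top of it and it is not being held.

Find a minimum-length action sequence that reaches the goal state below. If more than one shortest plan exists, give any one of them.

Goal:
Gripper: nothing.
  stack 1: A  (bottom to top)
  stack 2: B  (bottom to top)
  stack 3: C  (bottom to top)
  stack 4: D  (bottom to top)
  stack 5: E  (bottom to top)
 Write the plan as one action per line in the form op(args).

unstack(A, D)
putdown(A)
unstack(C, E)
putdown(C)

step 1 (unstack(A, D)): towers=[B; D; E/C] holding=A
step 2 (putdown(A)): towers=[A; B; D; E/C] holding=-
step 3 (unstack(C, E)): towers=[A; B; D; E] holding=C
step 4 (putdown(C)): towers=[A; B; C; D; E] holding=-
goal check: towers=[A; B; C; D; E] holding=- — reached (length 4, optimal by BFS)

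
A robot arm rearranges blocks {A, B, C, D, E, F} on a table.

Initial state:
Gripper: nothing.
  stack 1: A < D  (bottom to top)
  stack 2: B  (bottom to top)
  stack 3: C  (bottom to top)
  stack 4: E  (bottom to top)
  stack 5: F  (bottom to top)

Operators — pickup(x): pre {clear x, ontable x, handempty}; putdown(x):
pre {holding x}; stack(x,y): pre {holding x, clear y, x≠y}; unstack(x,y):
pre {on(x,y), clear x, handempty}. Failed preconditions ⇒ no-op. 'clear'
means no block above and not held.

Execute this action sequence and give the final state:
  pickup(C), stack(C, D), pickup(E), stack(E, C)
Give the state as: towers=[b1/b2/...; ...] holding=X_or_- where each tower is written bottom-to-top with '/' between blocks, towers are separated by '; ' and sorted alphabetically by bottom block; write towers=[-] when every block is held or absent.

towers=[A/D/C/E; B; F] holding=-

step 1 (pickup(C)): towers=[A/D; B; E; F] holding=C
step 2 (stack(C, D)): towers=[A/D/C; B; E; F] holding=-
step 3 (pickup(E)): towers=[A/D/C; B; F] holding=E
step 4 (stack(E, C)): towers=[A/D/C/E; B; F] holding=-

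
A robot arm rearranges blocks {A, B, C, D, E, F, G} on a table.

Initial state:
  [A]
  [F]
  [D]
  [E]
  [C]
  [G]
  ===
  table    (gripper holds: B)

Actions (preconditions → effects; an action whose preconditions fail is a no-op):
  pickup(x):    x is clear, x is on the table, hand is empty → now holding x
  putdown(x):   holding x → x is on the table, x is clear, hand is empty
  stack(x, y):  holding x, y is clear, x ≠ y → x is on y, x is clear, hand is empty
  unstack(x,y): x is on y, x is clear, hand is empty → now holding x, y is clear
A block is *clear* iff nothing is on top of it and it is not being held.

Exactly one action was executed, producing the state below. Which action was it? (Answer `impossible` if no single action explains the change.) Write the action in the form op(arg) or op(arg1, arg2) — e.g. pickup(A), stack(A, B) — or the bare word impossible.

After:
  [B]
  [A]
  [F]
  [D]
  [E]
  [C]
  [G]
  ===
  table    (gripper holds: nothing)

stack(B, A)

target: towers=[G/C/E/D/F/A/B] holding=-
        putdown(B) → towers=[B; G/C/E/D/F/A] holding=-
       stack(B, A) → towers=[G/C/E/D/F/A/B] holding=-  ← match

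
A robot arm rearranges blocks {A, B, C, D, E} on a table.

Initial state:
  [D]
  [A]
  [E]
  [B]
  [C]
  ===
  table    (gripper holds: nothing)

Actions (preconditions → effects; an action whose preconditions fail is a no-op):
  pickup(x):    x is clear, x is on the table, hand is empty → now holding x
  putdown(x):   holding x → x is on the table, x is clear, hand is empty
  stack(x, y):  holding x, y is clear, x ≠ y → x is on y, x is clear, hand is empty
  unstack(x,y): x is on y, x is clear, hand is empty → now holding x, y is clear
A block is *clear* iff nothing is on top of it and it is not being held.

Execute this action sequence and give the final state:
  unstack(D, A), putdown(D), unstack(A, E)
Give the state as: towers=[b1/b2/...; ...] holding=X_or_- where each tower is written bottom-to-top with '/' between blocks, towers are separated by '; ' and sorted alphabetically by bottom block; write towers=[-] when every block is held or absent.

towers=[C/B/E; D] holding=A

step 1 (unstack(D, A)): towers=[C/B/E/A] holding=D
step 2 (putdown(D)): towers=[C/B/E/A; D] holding=-
step 3 (unstack(A, E)): towers=[C/B/E; D] holding=A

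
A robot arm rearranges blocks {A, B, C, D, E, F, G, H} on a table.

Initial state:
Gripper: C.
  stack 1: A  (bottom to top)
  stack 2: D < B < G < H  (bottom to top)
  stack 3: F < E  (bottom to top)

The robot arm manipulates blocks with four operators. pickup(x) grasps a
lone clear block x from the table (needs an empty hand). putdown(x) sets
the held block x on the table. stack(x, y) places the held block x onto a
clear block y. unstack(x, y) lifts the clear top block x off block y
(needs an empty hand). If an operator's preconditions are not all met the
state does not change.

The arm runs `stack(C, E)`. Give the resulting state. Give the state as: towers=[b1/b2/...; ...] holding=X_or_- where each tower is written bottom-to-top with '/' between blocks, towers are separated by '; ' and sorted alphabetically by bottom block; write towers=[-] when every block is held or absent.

towers=[A; D/B/G/H; F/E/C] holding=-

before: towers=[A; D/B/G/H; F/E] holding=C
pre[stack(C, E)]: holding(C) yes, clear(E) yes, C≠E yes
all met → apply stack(C, E)
after:  towers=[A; D/B/G/H; F/E/C] holding=-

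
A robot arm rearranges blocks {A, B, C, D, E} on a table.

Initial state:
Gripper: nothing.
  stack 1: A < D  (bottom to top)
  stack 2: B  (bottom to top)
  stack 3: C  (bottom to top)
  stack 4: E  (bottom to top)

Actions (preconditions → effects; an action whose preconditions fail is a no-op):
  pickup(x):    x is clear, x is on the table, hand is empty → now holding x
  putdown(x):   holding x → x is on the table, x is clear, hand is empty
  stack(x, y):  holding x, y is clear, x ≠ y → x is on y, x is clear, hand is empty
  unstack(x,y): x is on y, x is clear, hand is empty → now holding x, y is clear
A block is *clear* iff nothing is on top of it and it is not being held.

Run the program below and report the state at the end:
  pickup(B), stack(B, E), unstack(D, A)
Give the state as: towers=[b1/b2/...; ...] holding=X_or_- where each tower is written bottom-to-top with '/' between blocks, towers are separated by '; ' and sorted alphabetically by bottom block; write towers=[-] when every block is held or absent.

step 1 (pickup(B)): towers=[A/D; C; E] holding=B
step 2 (stack(B, E)): towers=[A/D; C; E/B] holding=-
step 3 (unstack(D, A)): towers=[A; C; E/B] holding=D

towers=[A; C; E/B] holding=D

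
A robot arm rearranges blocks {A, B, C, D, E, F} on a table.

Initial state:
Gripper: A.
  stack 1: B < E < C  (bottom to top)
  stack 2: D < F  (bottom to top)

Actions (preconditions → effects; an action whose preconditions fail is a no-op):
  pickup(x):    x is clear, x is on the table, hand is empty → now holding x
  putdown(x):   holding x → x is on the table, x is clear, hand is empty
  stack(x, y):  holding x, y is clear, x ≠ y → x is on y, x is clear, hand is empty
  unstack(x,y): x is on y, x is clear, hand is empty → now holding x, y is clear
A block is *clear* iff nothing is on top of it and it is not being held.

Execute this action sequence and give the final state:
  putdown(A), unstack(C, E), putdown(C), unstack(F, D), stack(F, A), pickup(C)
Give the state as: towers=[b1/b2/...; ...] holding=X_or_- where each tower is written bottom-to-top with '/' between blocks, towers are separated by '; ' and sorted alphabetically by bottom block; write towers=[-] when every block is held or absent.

towers=[A/F; B/E; D] holding=C

step 1 (putdown(A)): towers=[A; B/E/C; D/F] holding=-
step 2 (unstack(C, E)): towers=[A; B/E; D/F] holding=C
step 3 (putdown(C)): towers=[A; B/E; C; D/F] holding=-
step 4 (unstack(F, D)): towers=[A; B/E; C; D] holding=F
step 5 (stack(F, A)): towers=[A/F; B/E; C; D] holding=-
step 6 (pickup(C)): towers=[A/F; B/E; D] holding=C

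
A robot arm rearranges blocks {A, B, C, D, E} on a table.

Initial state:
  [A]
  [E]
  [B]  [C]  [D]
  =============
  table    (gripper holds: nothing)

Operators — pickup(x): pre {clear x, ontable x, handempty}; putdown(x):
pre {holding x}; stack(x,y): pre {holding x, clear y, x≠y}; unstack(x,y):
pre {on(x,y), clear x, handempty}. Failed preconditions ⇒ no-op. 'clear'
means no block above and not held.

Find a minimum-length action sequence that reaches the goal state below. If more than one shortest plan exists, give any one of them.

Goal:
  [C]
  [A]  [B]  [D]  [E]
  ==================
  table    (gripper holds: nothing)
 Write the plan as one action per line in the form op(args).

step 1 (unstack(A, E)): towers=[B/E; C; D] holding=A
step 2 (putdown(A)): towers=[A; B/E; C; D] holding=-
step 3 (unstack(E, B)): towers=[A; B; C; D] holding=E
step 4 (putdown(E)): towers=[A; B; C; D; E] holding=-
step 5 (pickup(C)): towers=[A; B; D; E] holding=C
step 6 (stack(C, A)): towers=[A/C; B; D; E] holding=-
goal check: towers=[A/C; B; D; E] holding=- — reached (length 6, optimal by BFS)

unstack(A, E)
putdown(A)
unstack(E, B)
putdown(E)
pickup(C)
stack(C, A)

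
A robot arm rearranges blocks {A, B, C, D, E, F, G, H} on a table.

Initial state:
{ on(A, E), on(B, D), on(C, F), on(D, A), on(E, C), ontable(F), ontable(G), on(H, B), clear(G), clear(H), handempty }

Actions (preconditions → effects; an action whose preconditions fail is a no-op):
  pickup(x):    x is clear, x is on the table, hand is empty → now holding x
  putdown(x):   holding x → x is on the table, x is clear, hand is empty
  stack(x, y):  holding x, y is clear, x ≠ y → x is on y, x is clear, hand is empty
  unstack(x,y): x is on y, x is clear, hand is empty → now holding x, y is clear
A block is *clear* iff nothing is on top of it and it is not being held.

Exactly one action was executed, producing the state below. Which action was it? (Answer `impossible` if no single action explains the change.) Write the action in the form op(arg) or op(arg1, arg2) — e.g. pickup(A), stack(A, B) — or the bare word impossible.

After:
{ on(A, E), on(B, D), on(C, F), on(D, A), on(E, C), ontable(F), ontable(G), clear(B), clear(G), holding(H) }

target: towers=[F/C/E/A/D/B; G] holding=H
         pickup(G) → towers=[F/C/E/A/D/B/H] holding=G
     unstack(H, B) → towers=[F/C/E/A/D/B; G] holding=H  ← match

unstack(H, B)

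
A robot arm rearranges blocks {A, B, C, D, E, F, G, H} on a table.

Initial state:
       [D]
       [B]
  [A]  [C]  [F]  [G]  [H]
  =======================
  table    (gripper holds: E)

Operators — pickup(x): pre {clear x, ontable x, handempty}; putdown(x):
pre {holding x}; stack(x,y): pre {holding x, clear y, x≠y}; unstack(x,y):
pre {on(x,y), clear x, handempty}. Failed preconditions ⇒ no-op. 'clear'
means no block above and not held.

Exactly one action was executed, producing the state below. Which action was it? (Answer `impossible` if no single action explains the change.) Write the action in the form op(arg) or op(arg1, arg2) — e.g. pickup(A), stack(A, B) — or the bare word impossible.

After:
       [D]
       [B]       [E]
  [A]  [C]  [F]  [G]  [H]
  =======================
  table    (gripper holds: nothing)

stack(E, G)

target: towers=[A; C/B/D; F; G/E; H] holding=-
        putdown(E) → towers=[A; C/B/D; E; F; G; H] holding=-
       stack(E, G) → towers=[A; C/B/D; F; G/E; H] holding=-  ← match
       stack(E, A) → towers=[A/E; C/B/D; F; G; H] holding=-
       stack(E, H) → towers=[A; C/B/D; F; G; H/E] holding=-
       stack(E, F) → towers=[A; C/B/D; F/E; G; H] holding=-
       stack(E, D) → towers=[A; C/B/D/E; F; G; H] holding=-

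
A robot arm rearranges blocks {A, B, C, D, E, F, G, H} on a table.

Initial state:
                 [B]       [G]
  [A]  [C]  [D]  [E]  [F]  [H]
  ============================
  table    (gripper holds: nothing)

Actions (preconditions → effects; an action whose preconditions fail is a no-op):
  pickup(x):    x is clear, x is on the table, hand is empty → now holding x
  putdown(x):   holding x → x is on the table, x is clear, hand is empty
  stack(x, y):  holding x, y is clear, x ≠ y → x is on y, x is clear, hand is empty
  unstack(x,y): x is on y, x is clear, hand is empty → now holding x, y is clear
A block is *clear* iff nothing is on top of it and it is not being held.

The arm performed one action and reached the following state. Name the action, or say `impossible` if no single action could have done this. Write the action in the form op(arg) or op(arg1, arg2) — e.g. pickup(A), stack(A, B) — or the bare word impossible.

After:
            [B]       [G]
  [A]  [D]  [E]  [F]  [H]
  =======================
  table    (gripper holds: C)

target: towers=[A; D; E/B; F; H/G] holding=C
     unstack(G, H) → towers=[A; C; D; E/B; F; H] holding=G
         pickup(A) → towers=[C; D; E/B; F; H/G] holding=A
     unstack(B, E) → towers=[A; C; D; E; F; H/G] holding=B
         pickup(F) → towers=[A; C; D; E/B; H/G] holding=F
         pickup(D) → towers=[A; C; E/B; F; H/G] holding=D
         pickup(C) → towers=[A; D; E/B; F; H/G] holding=C  ← match

pickup(C)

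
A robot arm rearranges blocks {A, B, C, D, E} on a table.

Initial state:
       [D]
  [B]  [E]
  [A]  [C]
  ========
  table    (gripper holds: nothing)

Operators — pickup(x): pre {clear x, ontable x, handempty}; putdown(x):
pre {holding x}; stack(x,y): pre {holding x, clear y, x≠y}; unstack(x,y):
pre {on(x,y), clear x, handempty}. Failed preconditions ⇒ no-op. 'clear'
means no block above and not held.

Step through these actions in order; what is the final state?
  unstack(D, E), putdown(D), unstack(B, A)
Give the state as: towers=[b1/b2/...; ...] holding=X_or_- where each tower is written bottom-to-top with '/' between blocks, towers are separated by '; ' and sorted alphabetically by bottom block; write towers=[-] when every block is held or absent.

towers=[A; C/E; D] holding=B

step 1 (unstack(D, E)): towers=[A/B; C/E] holding=D
step 2 (putdown(D)): towers=[A/B; C/E; D] holding=-
step 3 (unstack(B, A)): towers=[A; C/E; D] holding=B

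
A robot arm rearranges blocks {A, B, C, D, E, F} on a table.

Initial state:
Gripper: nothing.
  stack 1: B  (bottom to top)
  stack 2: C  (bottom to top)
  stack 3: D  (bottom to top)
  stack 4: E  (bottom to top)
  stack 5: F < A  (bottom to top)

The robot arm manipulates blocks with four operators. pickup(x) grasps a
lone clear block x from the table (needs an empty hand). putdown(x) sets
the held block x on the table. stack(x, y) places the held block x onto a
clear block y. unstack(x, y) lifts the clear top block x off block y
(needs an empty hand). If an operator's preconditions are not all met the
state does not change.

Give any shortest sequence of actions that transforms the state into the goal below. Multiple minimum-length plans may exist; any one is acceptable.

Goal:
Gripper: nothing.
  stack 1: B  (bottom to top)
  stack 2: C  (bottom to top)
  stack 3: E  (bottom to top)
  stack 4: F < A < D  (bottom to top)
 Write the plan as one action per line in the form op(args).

pickup(D)
stack(D, A)

step 1 (pickup(D)): towers=[B; C; E; F/A] holding=D
step 2 (stack(D, A)): towers=[B; C; E; F/A/D] holding=-
goal check: towers=[B; C; E; F/A/D] holding=- — reached (length 2, optimal by BFS)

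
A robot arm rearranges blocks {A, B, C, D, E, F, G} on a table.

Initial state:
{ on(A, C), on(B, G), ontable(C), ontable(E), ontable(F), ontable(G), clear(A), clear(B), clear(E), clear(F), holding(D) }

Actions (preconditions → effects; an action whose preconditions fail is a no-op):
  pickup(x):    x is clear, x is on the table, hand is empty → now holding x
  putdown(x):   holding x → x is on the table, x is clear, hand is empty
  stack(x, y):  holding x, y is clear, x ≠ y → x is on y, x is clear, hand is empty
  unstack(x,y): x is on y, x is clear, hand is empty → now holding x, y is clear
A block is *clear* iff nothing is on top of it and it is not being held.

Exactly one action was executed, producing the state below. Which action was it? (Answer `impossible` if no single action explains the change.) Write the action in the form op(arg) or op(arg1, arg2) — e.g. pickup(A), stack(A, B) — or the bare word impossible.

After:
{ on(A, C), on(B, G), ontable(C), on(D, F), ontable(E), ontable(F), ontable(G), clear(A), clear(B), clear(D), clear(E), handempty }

target: towers=[C/A; E; F/D; G/B] holding=-
        putdown(D) → towers=[C/A; D; E; F; G/B] holding=-
       stack(D, B) → towers=[C/A; E; F; G/B/D] holding=-
       stack(D, F) → towers=[C/A; E; F/D; G/B] holding=-  ← match
       stack(D, A) → towers=[C/A/D; E; F; G/B] holding=-
       stack(D, E) → towers=[C/A; E/D; F; G/B] holding=-

stack(D, F)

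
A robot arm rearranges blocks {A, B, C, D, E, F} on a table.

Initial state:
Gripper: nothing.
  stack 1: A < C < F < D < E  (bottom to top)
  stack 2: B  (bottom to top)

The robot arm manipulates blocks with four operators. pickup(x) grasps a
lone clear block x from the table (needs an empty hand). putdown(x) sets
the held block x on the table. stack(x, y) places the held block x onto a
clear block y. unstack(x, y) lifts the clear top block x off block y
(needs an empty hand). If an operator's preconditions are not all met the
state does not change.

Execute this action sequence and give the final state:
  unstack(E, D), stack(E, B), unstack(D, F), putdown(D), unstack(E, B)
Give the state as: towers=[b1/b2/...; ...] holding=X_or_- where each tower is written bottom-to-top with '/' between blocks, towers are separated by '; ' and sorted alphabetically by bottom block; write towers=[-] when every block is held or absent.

step 1 (unstack(E, D)): towers=[A/C/F/D; B] holding=E
step 2 (stack(E, B)): towers=[A/C/F/D; B/E] holding=-
step 3 (unstack(D, F)): towers=[A/C/F; B/E] holding=D
step 4 (putdown(D)): towers=[A/C/F; B/E; D] holding=-
step 5 (unstack(E, B)): towers=[A/C/F; B; D] holding=E

towers=[A/C/F; B; D] holding=E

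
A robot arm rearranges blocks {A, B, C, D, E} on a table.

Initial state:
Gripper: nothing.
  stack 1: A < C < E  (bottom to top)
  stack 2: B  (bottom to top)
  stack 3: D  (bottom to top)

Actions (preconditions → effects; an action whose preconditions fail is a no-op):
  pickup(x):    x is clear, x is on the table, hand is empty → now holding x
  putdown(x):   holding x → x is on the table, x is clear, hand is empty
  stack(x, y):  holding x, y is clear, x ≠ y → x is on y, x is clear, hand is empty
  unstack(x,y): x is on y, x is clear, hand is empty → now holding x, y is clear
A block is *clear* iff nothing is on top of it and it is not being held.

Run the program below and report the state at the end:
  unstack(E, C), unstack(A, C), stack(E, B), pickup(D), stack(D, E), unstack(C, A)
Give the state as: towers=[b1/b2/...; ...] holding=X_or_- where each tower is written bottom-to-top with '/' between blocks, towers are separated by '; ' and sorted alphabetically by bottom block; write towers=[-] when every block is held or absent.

towers=[A; B/E/D] holding=C

step 1 (unstack(E, C)): towers=[A/C; B; D] holding=E
step 2 (unstack(A, C)) [no-op]: towers=[A/C; B; D] holding=E
step 3 (stack(E, B)): towers=[A/C; B/E; D] holding=-
step 4 (pickup(D)): towers=[A/C; B/E] holding=D
step 5 (stack(D, E)): towers=[A/C; B/E/D] holding=-
step 6 (unstack(C, A)): towers=[A; B/E/D] holding=C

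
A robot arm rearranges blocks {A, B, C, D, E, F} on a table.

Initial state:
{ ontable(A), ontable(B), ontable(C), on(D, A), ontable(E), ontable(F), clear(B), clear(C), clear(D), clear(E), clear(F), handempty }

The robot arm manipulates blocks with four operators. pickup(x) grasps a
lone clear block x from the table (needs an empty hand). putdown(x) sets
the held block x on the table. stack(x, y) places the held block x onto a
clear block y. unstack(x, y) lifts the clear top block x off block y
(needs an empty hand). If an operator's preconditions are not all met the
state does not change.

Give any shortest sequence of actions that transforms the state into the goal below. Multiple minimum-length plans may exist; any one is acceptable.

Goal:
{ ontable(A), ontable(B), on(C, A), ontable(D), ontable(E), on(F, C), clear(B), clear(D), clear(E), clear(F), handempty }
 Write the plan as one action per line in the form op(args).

unstack(D, A)
putdown(D)
pickup(C)
stack(C, A)
pickup(F)
stack(F, C)

step 1 (unstack(D, A)): towers=[A; B; C; E; F] holding=D
step 2 (putdown(D)): towers=[A; B; C; D; E; F] holding=-
step 3 (pickup(C)): towers=[A; B; D; E; F] holding=C
step 4 (stack(C, A)): towers=[A/C; B; D; E; F] holding=-
step 5 (pickup(F)): towers=[A/C; B; D; E] holding=F
step 6 (stack(F, C)): towers=[A/C/F; B; D; E] holding=-
goal check: towers=[A/C/F; B; D; E] holding=- — reached (length 6, optimal by BFS)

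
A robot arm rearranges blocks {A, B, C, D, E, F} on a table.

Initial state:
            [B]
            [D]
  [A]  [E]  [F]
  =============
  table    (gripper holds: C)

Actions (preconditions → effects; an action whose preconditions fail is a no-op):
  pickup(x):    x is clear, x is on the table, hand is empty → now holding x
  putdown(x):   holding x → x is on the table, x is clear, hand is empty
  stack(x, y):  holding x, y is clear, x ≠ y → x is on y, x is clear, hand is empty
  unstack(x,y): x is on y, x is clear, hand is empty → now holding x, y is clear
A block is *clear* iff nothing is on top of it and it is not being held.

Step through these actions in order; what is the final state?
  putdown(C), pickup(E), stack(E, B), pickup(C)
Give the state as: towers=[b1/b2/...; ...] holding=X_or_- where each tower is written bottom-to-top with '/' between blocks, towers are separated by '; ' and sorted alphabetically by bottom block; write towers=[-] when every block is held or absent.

step 1 (putdown(C)): towers=[A; C; E; F/D/B] holding=-
step 2 (pickup(E)): towers=[A; C; F/D/B] holding=E
step 3 (stack(E, B)): towers=[A; C; F/D/B/E] holding=-
step 4 (pickup(C)): towers=[A; F/D/B/E] holding=C

towers=[A; F/D/B/E] holding=C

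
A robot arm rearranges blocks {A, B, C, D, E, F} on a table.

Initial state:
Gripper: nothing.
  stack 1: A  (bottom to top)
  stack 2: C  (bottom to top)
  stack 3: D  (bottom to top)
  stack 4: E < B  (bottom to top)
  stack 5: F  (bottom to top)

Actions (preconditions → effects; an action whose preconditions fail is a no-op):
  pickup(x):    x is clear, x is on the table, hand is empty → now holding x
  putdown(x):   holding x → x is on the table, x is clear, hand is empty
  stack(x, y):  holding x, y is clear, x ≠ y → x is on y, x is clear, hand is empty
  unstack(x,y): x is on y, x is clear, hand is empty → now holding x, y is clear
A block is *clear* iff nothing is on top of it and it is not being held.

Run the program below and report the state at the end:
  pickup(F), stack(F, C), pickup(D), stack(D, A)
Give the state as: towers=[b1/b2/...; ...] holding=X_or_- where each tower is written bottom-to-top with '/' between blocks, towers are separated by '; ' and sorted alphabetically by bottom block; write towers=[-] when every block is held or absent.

towers=[A/D; C/F; E/B] holding=-

step 1 (pickup(F)): towers=[A; C; D; E/B] holding=F
step 2 (stack(F, C)): towers=[A; C/F; D; E/B] holding=-
step 3 (pickup(D)): towers=[A; C/F; E/B] holding=D
step 4 (stack(D, A)): towers=[A/D; C/F; E/B] holding=-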